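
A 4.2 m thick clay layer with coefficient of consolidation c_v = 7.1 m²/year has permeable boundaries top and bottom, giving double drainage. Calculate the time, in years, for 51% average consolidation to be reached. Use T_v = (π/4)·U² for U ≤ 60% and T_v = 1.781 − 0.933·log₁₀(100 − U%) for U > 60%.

Drainage path length: H_d = H/2 = 2.1 m (double drainage).
U ≤ 60%: T_v = (π/4)·U² = (π/4)×0.51² = 0.20428.
t = T_v·H_d²/c_v = 0.20428×2.1²/7.1 = 0.1269 years.

t ≈ 0.127 years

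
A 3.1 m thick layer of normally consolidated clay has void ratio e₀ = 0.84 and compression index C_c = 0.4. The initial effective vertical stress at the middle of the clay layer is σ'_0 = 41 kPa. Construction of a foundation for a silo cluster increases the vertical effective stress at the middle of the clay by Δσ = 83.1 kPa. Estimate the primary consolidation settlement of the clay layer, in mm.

S_c ≈ 324 mm

Final effective stress: σ'_f = σ'_0 + Δσ = 41 + 83.1 = 124.1 kPa.
Normally consolidated clay, so the full stress increment lies on the virgin compression line:
S_c = C_c·H/(1+e₀)·log₁₀(σ'_f/σ'_0) = 0.4×3.1/(1+0.84)×log₁₀(124.1/41)
    = 0.67391 × 0.48099 = 0.3241 m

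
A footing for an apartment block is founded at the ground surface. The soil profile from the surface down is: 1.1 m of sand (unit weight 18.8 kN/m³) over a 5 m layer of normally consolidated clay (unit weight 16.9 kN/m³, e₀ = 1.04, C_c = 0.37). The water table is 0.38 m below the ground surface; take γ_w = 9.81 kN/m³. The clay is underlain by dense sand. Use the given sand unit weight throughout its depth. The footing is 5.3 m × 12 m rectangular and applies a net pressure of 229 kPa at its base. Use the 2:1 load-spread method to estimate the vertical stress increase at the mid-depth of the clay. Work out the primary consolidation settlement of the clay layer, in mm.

S_c ≈ 579 mm

Mid-depth of clay below the ground surface: z = 1.1 + 5/2 = 3.6 m.
Total vertical stress at mid-clay: σ_v = 18.8×1.1 + 16.9×2.5 = 62.93 kPa.
Pore pressure: u = 9.81×(3.6 − 0.38) = 31.588 kPa.
Initial effective stress: σ'_0 = σ_v − u = 62.93 − 31.588 = 31.342 kPa.
Stress increase at mid-clay by the 2:1 spreading method:
Δσ = qBL/((B+z)(L+z)) = 229×5.3×12/((5.3+3.6)(12+3.6)) = 104.9 kPa
Final effective stress: σ'_f = σ'_0 + Δσ = 31.342 + 104.9 = 136.24 kPa.
Normally consolidated clay, so the full stress increment lies on the virgin compression line:
S_c = C_c·H/(1+e₀)·log₁₀(σ'_f/σ'_0) = 0.37×5/(1+1.04)×log₁₀(136.24/31.342)
    = 0.90686 × 0.63818 = 0.5787 m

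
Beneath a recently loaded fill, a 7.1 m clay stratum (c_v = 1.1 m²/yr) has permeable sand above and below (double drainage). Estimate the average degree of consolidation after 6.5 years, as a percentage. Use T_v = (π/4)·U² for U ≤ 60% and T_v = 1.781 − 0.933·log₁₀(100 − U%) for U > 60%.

Drainage path length: H_d = H/2 = 3.55 m (double drainage).
T_v = c_v·t/H_d² = 1.1×6.5/3.55² = 0.56735.
T_v = 0.56735 corresponds to the U > 60% branch:
U = 1 − 10^((1.781 − T_v)/0.933)/100 = 0.8001

U ≈ 80 %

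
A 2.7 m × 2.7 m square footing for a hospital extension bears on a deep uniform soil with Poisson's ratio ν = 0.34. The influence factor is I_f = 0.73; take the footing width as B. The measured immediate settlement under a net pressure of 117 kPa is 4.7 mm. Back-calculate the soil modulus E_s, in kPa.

S_e = q·B·(1−ν²)/E_s · I_f  ⇒  E_s = q·B·(1−ν²)·I_f / S_e.
E_s = 117 × 2.7 × 0.8844 × 0.73 / 0.0047 = 43390 kPa

E_s ≈ 43400 kPa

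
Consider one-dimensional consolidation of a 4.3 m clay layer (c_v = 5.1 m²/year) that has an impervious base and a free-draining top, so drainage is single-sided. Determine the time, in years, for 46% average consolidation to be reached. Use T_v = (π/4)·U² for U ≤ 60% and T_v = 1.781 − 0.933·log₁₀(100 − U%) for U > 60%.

Drainage path length: H_d = H = 4.3 m (single drainage).
U ≤ 60%: T_v = (π/4)·U² = (π/4)×0.46² = 0.16619.
t = T_v·H_d²/c_v = 0.16619×4.3²/5.1 = 0.6025 years.

t ≈ 0.603 years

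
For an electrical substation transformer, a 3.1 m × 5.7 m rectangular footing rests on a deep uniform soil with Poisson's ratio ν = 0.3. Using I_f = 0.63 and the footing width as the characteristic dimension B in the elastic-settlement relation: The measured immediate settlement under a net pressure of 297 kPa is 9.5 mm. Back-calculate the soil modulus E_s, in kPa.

E_s ≈ 55600 kPa

S_e = q·B·(1−ν²)/E_s · I_f  ⇒  E_s = q·B·(1−ν²)·I_f / S_e.
E_s = 297 × 3.1 × 0.91 × 0.63 / 0.0095 = 55560 kPa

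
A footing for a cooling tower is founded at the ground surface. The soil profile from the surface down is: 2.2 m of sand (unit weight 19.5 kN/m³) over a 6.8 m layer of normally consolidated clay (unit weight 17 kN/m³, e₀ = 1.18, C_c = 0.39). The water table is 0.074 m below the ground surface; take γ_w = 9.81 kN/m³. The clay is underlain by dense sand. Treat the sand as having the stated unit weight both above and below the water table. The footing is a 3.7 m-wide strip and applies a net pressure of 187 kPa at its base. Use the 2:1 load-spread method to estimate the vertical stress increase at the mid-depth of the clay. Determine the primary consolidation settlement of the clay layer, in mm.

S_c ≈ 505 mm

Mid-depth of clay below the ground surface: z = 2.2 + 6.8/2 = 5.6 m.
Total vertical stress at mid-clay: σ_v = 19.5×2.2 + 17×3.4 = 100.7 kPa.
Pore pressure: u = 9.81×(5.6 − 0.074) = 54.21 kPa.
Initial effective stress: σ'_0 = σ_v − u = 100.7 − 54.21 = 46.49 kPa.
Stress increase at mid-clay by the 2:1 spreading method:
Δσ = qB/(B+z) = 187×3.7/(3.7+5.6) = 74.398 kPa
Final effective stress: σ'_f = σ'_0 + Δσ = 46.49 + 74.398 = 120.89 kPa.
Normally consolidated clay, so the full stress increment lies on the virgin compression line:
S_c = C_c·H/(1+e₀)·log₁₀(σ'_f/σ'_0) = 0.39×6.8/(1+1.18)×log₁₀(120.89/46.49)
    = 1.2165 × 0.41503 = 0.5049 m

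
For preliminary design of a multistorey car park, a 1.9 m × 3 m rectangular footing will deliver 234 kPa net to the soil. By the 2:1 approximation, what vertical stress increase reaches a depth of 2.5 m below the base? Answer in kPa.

Δσ_z ≈ 55.1 kPa

By the 2:1 method the load spreads at 1 horizontal : 2 vertical, so at depth z the loaded area has grown by z in each plan dimension:
Δσ = qBL/((B+z)(L+z)) = 234×1.9×3/((1.9+2.5)(3+2.5)) = 55.116 kPa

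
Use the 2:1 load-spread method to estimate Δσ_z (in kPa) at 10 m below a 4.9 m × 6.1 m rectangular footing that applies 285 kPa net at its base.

By the 2:1 method the load spreads at 1 horizontal : 2 vertical, so at depth z the loaded area has grown by z in each plan dimension:
Δσ = qBL/((B+z)(L+z)) = 285×4.9×6.1/((4.9+10)(6.1+10)) = 35.511 kPa

Δσ_z ≈ 35.5 kPa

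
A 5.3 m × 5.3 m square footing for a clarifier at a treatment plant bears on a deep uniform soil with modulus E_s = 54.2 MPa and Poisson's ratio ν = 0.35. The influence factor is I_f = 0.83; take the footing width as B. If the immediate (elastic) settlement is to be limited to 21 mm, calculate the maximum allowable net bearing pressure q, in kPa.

E_s = 54.2 MPa = 54200 kPa.
S_e = q·B·(1−ν²)/E_s · I_f  ⇒  q = S_e·E_s / (B·(1−ν²)·I_f).
q = 0.021 × 54200 / (5.3 × 0.8775 × 0.83) = 294.9 kPa

q ≈ 295 kPa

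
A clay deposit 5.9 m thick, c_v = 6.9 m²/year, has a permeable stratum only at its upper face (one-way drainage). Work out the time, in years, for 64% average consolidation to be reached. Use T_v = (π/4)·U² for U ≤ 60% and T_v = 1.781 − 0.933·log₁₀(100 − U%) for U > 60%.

Drainage path length: H_d = H = 5.9 m (single drainage).
U > 60%: T_v = 1.781 − 0.933·log₁₀(100 − 64) = 0.32897.
t = T_v·H_d²/c_v = 0.32897×5.9²/6.9 = 1.66 years.

t ≈ 1.66 years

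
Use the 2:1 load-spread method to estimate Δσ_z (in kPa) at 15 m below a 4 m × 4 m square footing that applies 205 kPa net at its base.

Δσ_z ≈ 9.09 kPa

By the 2:1 method the load spreads at 1 horizontal : 2 vertical, so at depth z the loaded area has grown by z in each plan dimension:
Δσ = qBL/((B+z)(L+z)) = 205×4×4/((4+15)(4+15)) = 9.0859 kPa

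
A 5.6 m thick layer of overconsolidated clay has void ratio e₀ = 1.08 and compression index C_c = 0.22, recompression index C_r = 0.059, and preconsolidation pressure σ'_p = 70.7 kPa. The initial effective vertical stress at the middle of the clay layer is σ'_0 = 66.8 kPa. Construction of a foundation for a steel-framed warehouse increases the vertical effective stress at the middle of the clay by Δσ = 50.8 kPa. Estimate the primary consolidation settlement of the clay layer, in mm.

Final effective stress: σ'_f = 66.8 + 50.8 = 117.6 kPa.
σ'_f = 117.6 > σ'_p = 70.7 kPa, so the stress path crosses the preconsolidation pressure — recompression up to σ'_p, then virgin compression beyond:
S_c = H/(1+e₀)·[C_r·log₁₀(σ'_p/σ'_0) + C_c·log₁₀(σ'_f/σ'_p)]
    = 5.6/2.08 × [0.059×log₁₀(70.7/66.8) + 0.22×log₁₀(117.6/70.7)]
    = 2.6923 × [0.0014539 + 0.048617] = 0.1348 m

S_c ≈ 135 mm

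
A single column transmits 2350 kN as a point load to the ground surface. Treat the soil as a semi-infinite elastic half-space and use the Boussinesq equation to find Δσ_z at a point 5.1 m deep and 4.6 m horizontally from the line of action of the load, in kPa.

Boussinesq vertical stress below a point load on an elastic half-space:
Δσ_z = 3P/(2πz²) · [1 + (r/z)²]^(−5/2)
r/z = 4.6/5.1 = 0.90196; [1+(r/z)²]^(−5/2) = 0.22578.
Δσ_z = 3×2350/(2π×5.1²) × 0.22578 = 43.139 × 0.22578 = 9.74 kPa

Δσ_z ≈ 9.74 kPa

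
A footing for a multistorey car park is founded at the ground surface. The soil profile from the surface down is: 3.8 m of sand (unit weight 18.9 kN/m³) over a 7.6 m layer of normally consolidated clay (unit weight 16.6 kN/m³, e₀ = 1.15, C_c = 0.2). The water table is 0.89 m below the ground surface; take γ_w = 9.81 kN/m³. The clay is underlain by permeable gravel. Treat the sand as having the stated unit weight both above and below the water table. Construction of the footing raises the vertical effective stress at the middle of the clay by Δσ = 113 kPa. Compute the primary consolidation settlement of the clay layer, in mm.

S_c ≈ 298 mm

Mid-depth of clay below the ground surface: z = 3.8 + 7.6/2 = 7.6 m.
Total vertical stress at mid-clay: σ_v = 18.9×3.8 + 16.6×3.8 = 134.9 kPa.
Pore pressure: u = 9.81×(7.6 − 0.89) = 65.825 kPa.
Initial effective stress: σ'_0 = σ_v − u = 134.9 − 65.825 = 69.075 kPa.
Final effective stress: σ'_f = σ'_0 + Δσ = 69.075 + 113 = 182.07 kPa.
Normally consolidated clay, so the full stress increment lies on the virgin compression line:
S_c = C_c·H/(1+e₀)·log₁₀(σ'_f/σ'_0) = 0.2×7.6/(1+1.15)×log₁₀(182.07/69.075)
    = 0.70698 × 0.42092 = 0.2976 m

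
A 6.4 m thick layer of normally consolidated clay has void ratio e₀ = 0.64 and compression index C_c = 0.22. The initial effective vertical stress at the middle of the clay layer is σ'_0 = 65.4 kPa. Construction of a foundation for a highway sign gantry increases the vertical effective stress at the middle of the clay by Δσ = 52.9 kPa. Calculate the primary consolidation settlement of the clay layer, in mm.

S_c ≈ 221 mm

Final effective stress: σ'_f = σ'_0 + Δσ = 65.4 + 52.9 = 118.3 kPa.
Normally consolidated clay, so the full stress increment lies on the virgin compression line:
S_c = C_c·H/(1+e₀)·log₁₀(σ'_f/σ'_0) = 0.22×6.4/(1+0.64)×log₁₀(118.3/65.4)
    = 0.85854 × 0.25741 = 0.221 m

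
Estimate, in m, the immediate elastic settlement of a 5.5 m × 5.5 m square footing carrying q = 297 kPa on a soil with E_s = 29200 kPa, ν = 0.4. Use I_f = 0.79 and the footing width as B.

Immediate (elastic) settlement: S_e = q·B·(1−ν²)/E_s · I_f.
S_e = 297 × 5.5 × (1 − 0.4²) / 29200 × 0.79
    = 297 × 5.5 × 0.84 / 29200 × 0.79
    = 0.03712 m

S_e ≈ 0.0371 m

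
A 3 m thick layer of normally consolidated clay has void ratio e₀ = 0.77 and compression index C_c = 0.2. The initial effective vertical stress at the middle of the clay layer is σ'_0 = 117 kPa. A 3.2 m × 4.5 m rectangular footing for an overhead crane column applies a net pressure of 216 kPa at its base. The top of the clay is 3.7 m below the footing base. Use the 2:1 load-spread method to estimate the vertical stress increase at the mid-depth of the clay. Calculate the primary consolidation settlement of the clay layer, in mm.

S_c ≈ 41.6 mm

Mid-depth of clay below the footing base: z = 3.7 + 3/2 = 5.2 m.
Stress increase at mid-clay by the 2:1 spreading method:
Δσ = qBL/((B+z)(L+z)) = 216×3.2×4.5/((3.2+5.2)(4.5+5.2)) = 38.174 kPa
Final effective stress: σ'_f = σ'_0 + Δσ = 117 + 38.174 = 155.17 kPa.
Normally consolidated clay, so the full stress increment lies on the virgin compression line:
S_c = C_c·H/(1+e₀)·log₁₀(σ'_f/σ'_0) = 0.2×3/(1+0.77)×log₁₀(155.17/117)
    = 0.33898 × 0.12262 = 0.04157 m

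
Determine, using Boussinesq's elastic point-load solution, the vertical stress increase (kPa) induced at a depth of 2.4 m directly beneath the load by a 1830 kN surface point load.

Δσ_z ≈ 152 kPa

Boussinesq vertical stress below a point load on an elastic half-space:
Δσ_z = 3P/(2πz²) · [1 + (r/z)²]^(−5/2)
r/z = 0/2.4 = 0; [1+(r/z)²]^(−5/2) = 1.
Δσ_z = 3×1830/(2π×2.4²) × 1 = 151.69 × 1 = 151.7 kPa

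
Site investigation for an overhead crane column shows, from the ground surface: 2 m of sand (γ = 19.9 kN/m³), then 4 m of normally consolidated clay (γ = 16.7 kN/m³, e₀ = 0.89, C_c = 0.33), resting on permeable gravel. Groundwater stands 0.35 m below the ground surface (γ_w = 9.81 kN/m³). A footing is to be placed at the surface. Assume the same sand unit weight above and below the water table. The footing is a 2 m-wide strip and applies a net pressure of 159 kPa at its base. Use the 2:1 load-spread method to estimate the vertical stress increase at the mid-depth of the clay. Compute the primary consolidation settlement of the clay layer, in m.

Mid-depth of clay below the ground surface: z = 2 + 4/2 = 4 m.
Total vertical stress at mid-clay: σ_v = 19.9×2 + 16.7×2 = 73.2 kPa.
Pore pressure: u = 9.81×(4 − 0.35) = 35.806 kPa.
Initial effective stress: σ'_0 = σ_v − u = 73.2 − 35.806 = 37.394 kPa.
Stress increase at mid-clay by the 2:1 spreading method:
Δσ = qB/(B+z) = 159×2/(2+4) = 53 kPa
Final effective stress: σ'_f = σ'_0 + Δσ = 37.394 + 53 = 90.394 kPa.
Normally consolidated clay, so the full stress increment lies on the virgin compression line:
S_c = C_c·H/(1+e₀)·log₁₀(σ'_f/σ'_0) = 0.33×4/(1+0.89)×log₁₀(90.394/37.394)
    = 0.69841 × 0.38334 = 0.2677 m

S_c ≈ 0.268 m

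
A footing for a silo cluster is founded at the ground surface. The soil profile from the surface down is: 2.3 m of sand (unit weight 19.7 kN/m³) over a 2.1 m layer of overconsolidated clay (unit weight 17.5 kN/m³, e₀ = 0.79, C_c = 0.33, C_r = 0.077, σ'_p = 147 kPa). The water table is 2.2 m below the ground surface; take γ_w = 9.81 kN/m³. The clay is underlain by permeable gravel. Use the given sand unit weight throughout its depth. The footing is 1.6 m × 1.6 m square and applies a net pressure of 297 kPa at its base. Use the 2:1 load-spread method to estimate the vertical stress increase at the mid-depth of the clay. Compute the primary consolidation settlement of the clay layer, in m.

Mid-depth of clay below the ground surface: z = 2.3 + 2.1/2 = 3.35 m.
Total vertical stress at mid-clay: σ_v = 19.7×2.3 + 17.5×1.05 = 63.685 kPa.
Pore pressure: u = 9.81×(3.35 − 2.2) = 11.281 kPa.
Initial effective stress: σ'_0 = σ_v − u = 63.685 − 11.281 = 52.404 kPa.
Stress increase at mid-clay by the 2:1 spreading method:
Δσ = qBL/((B+z)(L+z)) = 297×1.6×1.6/((1.6+3.35)(1.6+3.35)) = 31.03 kPa
Final effective stress: σ'_f = 52.404 + 31.03 = 83.434 kPa.
σ'_f = 83.434 ≤ σ'_p = 147 kPa, so the clay remains overconsolidated and only the recompression index applies:
S_c = C_r·H/(1+e₀)·log₁₀(σ'_f/σ'_0) = 0.077×2.1/1.79×log₁₀(83.434/52.404)
    = 0.090336 × 0.20198 = 0.01825 m

S_c ≈ 0.0182 m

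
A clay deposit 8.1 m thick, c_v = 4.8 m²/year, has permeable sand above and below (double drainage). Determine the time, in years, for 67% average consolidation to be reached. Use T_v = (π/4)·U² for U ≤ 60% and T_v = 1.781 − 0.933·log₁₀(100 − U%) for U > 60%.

t ≈ 1.24 years

Drainage path length: H_d = H/2 = 4.05 m (double drainage).
U > 60%: T_v = 1.781 − 0.933·log₁₀(100 − 67) = 0.36423.
t = T_v·H_d²/c_v = 0.36423×4.05²/4.8 = 1.245 years.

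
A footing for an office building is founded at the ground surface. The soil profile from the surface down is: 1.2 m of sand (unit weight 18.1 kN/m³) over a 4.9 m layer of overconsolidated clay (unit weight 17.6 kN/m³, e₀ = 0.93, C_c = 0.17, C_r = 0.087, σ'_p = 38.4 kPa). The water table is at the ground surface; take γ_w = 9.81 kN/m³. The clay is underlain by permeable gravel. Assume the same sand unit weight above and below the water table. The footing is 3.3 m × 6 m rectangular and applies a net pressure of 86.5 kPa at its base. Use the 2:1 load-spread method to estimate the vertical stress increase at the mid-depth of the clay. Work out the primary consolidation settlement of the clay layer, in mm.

S_c ≈ 92.7 mm

Mid-depth of clay below the ground surface: z = 1.2 + 4.9/2 = 3.65 m.
Total vertical stress at mid-clay: σ_v = 18.1×1.2 + 17.6×2.45 = 64.84 kPa.
Pore pressure: u = 9.81×(3.65 − 0) = 35.806 kPa.
Initial effective stress: σ'_0 = σ_v − u = 64.84 − 35.806 = 29.034 kPa.
Stress increase at mid-clay by the 2:1 spreading method:
Δσ = qBL/((B+z)(L+z)) = 86.5×3.3×6/((3.3+3.65)(6+3.65)) = 25.537 kPa
Final effective stress: σ'_f = 29.034 + 25.537 = 54.571 kPa.
σ'_f = 54.571 > σ'_p = 38.4 kPa, so the stress path crosses the preconsolidation pressure — recompression up to σ'_p, then virgin compression beyond:
S_c = H/(1+e₀)·[C_r·log₁₀(σ'_p/σ'_0) + C_c·log₁₀(σ'_f/σ'_p)]
    = 4.9/1.93 × [0.087×log₁₀(38.4/29.034) + 0.17×log₁₀(54.571/38.4)]
    = 2.5389 × [0.010564 + 0.025947] = 0.0927 m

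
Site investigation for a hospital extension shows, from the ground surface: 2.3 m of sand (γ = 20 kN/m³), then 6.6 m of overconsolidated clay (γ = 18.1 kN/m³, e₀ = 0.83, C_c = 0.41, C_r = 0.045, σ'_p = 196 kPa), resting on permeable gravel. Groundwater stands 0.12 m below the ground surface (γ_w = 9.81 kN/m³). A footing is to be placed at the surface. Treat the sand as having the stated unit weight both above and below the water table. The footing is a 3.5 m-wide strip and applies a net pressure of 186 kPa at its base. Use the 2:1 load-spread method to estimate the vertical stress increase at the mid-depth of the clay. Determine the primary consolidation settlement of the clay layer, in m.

S_c ≈ 0.061 m

Mid-depth of clay below the ground surface: z = 2.3 + 6.6/2 = 5.6 m.
Total vertical stress at mid-clay: σ_v = 20×2.3 + 18.1×3.3 = 105.73 kPa.
Pore pressure: u = 9.81×(5.6 − 0.12) = 53.759 kPa.
Initial effective stress: σ'_0 = σ_v − u = 105.73 − 53.759 = 51.971 kPa.
Stress increase at mid-clay by the 2:1 spreading method:
Δσ = qB/(B+z) = 186×3.5/(3.5+5.6) = 71.538 kPa
Final effective stress: σ'_f = 51.971 + 71.538 = 123.51 kPa.
σ'_f = 123.51 ≤ σ'_p = 196 kPa, so the clay remains overconsolidated and only the recompression index applies:
S_c = C_r·H/(1+e₀)·log₁₀(σ'_f/σ'_0) = 0.045×6.6/1.83×log₁₀(123.51/51.971)
    = 0.1623 × 0.37594 = 0.06101 m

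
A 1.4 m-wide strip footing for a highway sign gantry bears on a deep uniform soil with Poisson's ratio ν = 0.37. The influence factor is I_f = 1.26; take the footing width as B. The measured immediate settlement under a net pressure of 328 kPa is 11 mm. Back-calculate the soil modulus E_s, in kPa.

E_s ≈ 45400 kPa

S_e = q·B·(1−ν²)/E_s · I_f  ⇒  E_s = q·B·(1−ν²)·I_f / S_e.
E_s = 328 × 1.4 × 0.8631 × 1.26 / 0.011 = 45400 kPa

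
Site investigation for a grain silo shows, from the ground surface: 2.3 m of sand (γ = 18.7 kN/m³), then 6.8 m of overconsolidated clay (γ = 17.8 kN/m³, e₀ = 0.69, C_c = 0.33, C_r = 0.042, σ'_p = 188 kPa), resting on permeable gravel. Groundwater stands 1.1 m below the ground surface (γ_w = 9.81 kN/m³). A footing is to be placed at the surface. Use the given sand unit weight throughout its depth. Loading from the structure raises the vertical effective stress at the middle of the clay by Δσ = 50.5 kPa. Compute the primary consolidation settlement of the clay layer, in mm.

Mid-depth of clay below the ground surface: z = 2.3 + 6.8/2 = 5.7 m.
Total vertical stress at mid-clay: σ_v = 18.7×2.3 + 17.8×3.4 = 103.53 kPa.
Pore pressure: u = 9.81×(5.7 − 1.1) = 45.126 kPa.
Initial effective stress: σ'_0 = σ_v − u = 103.53 − 45.126 = 58.404 kPa.
Final effective stress: σ'_f = 58.404 + 50.5 = 108.9 kPa.
σ'_f = 108.9 ≤ σ'_p = 188 kPa, so the clay remains overconsolidated and only the recompression index applies:
S_c = C_r·H/(1+e₀)·log₁₀(σ'_f/σ'_0) = 0.042×6.8/1.69×log₁₀(108.9/58.404)
    = 0.169 × 0.27059 = 0.04573 m

S_c ≈ 45.7 mm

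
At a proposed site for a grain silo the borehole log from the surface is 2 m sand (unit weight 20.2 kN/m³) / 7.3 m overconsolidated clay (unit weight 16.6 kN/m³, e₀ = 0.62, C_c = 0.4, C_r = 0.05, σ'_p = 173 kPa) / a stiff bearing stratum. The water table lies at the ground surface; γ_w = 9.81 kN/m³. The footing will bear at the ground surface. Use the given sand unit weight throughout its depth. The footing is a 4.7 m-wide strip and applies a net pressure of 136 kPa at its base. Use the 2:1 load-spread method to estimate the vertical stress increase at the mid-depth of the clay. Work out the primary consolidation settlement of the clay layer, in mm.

Mid-depth of clay below the ground surface: z = 2 + 7.3/2 = 5.65 m.
Total vertical stress at mid-clay: σ_v = 20.2×2 + 16.6×3.65 = 100.99 kPa.
Pore pressure: u = 9.81×(5.65 − 0) = 55.427 kPa.
Initial effective stress: σ'_0 = σ_v − u = 100.99 − 55.427 = 45.563 kPa.
Stress increase at mid-clay by the 2:1 spreading method:
Δσ = qB/(B+z) = 136×4.7/(4.7+5.65) = 61.758 kPa
Final effective stress: σ'_f = 45.563 + 61.758 = 107.32 kPa.
σ'_f = 107.32 ≤ σ'_p = 173 kPa, so the clay remains overconsolidated and only the recompression index applies:
S_c = C_r·H/(1+e₀)·log₁₀(σ'_f/σ'_0) = 0.05×7.3/1.62×log₁₀(107.32/45.563)
    = 0.22531 × 0.37207 = 0.08383 m

S_c ≈ 83.8 mm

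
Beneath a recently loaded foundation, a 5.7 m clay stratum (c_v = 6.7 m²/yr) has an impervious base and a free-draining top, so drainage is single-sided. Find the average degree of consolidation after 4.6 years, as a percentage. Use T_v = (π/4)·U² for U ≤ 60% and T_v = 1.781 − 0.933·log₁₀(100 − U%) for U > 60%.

U ≈ 92.2 %

Drainage path length: H_d = H = 5.7 m (single drainage).
T_v = c_v·t/H_d² = 6.7×4.6/5.7² = 0.9486.
T_v = 0.9486 corresponds to the U > 60% branch:
U = 1 − 10^((1.781 − T_v)/0.933)/100 = 0.922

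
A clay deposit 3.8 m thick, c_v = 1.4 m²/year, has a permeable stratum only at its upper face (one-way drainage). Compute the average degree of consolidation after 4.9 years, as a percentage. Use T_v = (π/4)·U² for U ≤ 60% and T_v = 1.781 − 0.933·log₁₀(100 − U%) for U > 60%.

Drainage path length: H_d = H = 3.8 m (single drainage).
T_v = c_v·t/H_d² = 1.4×4.9/3.8² = 0.47507.
T_v = 0.47507 corresponds to the U > 60% branch:
U = 1 − 10^((1.781 − T_v)/0.933)/100 = 0.749

U ≈ 74.9 %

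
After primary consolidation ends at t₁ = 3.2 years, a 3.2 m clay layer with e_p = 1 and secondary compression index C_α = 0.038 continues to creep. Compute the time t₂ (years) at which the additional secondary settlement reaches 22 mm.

t₂ ≈ 7.36 years

S_s = C_α·H/(1+e_p)·log₁₀(t₂/t₁) ⇒ log₁₀(t₂/t₁) = S_s·(1+e_p)/(C_α·H).
log₁₀(t₂/t₁) = 0.022 × (1+1) / (0.038×3.2) = 0.3618
t₂ = t₁ × 10^0.3618 = 3.2 × 2.301 = 7.362 years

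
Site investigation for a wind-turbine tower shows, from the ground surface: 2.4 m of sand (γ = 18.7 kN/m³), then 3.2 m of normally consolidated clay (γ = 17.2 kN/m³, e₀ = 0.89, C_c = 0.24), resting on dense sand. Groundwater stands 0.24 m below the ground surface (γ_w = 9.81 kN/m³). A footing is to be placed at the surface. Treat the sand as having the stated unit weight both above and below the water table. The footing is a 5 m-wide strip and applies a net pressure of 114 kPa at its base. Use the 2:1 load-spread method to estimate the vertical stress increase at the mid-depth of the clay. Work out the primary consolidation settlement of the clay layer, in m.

S_c ≈ 0.181 m

Mid-depth of clay below the ground surface: z = 2.4 + 3.2/2 = 4 m.
Total vertical stress at mid-clay: σ_v = 18.7×2.4 + 17.2×1.6 = 72.4 kPa.
Pore pressure: u = 9.81×(4 − 0.24) = 36.886 kPa.
Initial effective stress: σ'_0 = σ_v − u = 72.4 − 36.886 = 35.514 kPa.
Stress increase at mid-clay by the 2:1 spreading method:
Δσ = qB/(B+z) = 114×5/(5+4) = 63.333 kPa
Final effective stress: σ'_f = σ'_0 + Δσ = 35.514 + 63.333 = 98.847 kPa.
Normally consolidated clay, so the full stress increment lies on the virgin compression line:
S_c = C_c·H/(1+e₀)·log₁₀(σ'_f/σ'_0) = 0.24×3.2/(1+0.89)×log₁₀(98.847/35.514)
    = 0.40635 × 0.44456 = 0.1806 m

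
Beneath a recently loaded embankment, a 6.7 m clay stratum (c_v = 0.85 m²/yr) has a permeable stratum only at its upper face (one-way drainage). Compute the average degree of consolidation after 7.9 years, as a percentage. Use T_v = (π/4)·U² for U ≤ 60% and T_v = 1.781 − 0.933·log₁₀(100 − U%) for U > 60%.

Drainage path length: H_d = H = 6.7 m (single drainage).
T_v = c_v·t/H_d² = 0.85×7.9/6.7² = 0.14959.
T_v = 0.14959 corresponds to the U ≤ 60% branch:
U = √(4T_v/π) = 0.4364

U ≈ 43.6 %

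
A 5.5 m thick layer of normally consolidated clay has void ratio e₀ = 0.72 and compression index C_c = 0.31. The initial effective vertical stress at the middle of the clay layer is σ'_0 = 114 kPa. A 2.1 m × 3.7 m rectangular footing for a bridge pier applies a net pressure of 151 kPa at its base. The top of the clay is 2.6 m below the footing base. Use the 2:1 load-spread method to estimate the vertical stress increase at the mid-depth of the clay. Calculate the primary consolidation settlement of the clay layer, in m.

S_c ≈ 0.0612 m

Mid-depth of clay below the footing base: z = 2.6 + 5.5/2 = 5.35 m.
Stress increase at mid-clay by the 2:1 spreading method:
Δσ = qBL/((B+z)(L+z)) = 151×2.1×3.7/((2.1+5.35)(3.7+5.35)) = 17.402 kPa
Final effective stress: σ'_f = σ'_0 + Δσ = 114 + 17.402 = 131.4 kPa.
Normally consolidated clay, so the full stress increment lies on the virgin compression line:
S_c = C_c·H/(1+e₀)·log₁₀(σ'_f/σ'_0) = 0.31×5.5/(1+0.72)×log₁₀(131.4/114)
    = 0.99128 × 0.061691 = 0.06115 m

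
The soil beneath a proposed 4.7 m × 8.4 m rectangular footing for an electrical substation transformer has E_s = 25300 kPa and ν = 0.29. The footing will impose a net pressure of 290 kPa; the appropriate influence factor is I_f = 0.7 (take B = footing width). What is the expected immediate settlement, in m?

S_e ≈ 0.0345 m

Immediate (elastic) settlement: S_e = q·B·(1−ν²)/E_s · I_f.
S_e = 290 × 4.7 × (1 − 0.29²) / 25300 × 0.7
    = 290 × 4.7 × 0.9159 / 25300 × 0.7
    = 0.03454 m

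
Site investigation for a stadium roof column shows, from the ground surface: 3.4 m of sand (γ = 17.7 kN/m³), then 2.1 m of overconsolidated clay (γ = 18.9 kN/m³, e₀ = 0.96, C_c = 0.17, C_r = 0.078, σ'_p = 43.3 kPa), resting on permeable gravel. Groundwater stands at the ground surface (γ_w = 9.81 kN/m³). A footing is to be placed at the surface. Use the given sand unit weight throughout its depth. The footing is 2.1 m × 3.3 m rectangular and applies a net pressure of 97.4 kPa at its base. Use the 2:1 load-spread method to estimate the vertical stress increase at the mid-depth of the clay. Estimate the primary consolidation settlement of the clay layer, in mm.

Mid-depth of clay below the ground surface: z = 3.4 + 2.1/2 = 4.45 m.
Total vertical stress at mid-clay: σ_v = 17.7×3.4 + 18.9×1.05 = 80.025 kPa.
Pore pressure: u = 9.81×(4.45 − 0) = 43.655 kPa.
Initial effective stress: σ'_0 = σ_v − u = 80.025 − 43.655 = 36.37 kPa.
Stress increase at mid-clay by the 2:1 spreading method:
Δσ = qBL/((B+z)(L+z)) = 97.4×2.1×3.3/((2.1+4.45)(3.3+4.45)) = 13.297 kPa
Final effective stress: σ'_f = 36.37 + 13.297 = 49.667 kPa.
σ'_f = 49.667 > σ'_p = 43.3 kPa, so the stress path crosses the preconsolidation pressure — recompression up to σ'_p, then virgin compression beyond:
S_c = H/(1+e₀)·[C_r·log₁₀(σ'_p/σ'_0) + C_c·log₁₀(σ'_f/σ'_p)]
    = 2.1/1.96 × [0.078×log₁₀(43.3/36.37) + 0.17×log₁₀(49.667/43.3)]
    = 1.0714 × [0.0059081 + 0.010129] = 0.01718 m

S_c ≈ 17.2 mm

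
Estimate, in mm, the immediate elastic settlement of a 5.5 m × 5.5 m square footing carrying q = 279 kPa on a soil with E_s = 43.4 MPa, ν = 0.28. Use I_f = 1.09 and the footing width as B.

S_e ≈ 35.5 mm

Immediate (elastic) settlement: S_e = q·B·(1−ν²)/E_s · I_f.
E_s = 43.4 MPa = 43400 kPa.
S_e = 279 × 5.5 × (1 − 0.28²) / 43400 × 1.09
    = 279 × 5.5 × 0.9216 / 43400 × 1.09
    = 0.03552 m = 35.52 mm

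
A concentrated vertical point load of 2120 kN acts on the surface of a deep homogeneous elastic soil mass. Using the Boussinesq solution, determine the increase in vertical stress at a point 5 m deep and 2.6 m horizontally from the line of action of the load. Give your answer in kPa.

Δσ_z ≈ 22.3 kPa

Boussinesq vertical stress below a point load on an elastic half-space:
Δσ_z = 3P/(2πz²) · [1 + (r/z)²]^(−5/2)
r/z = 2.6/5 = 0.52; [1+(r/z)²]^(−5/2) = 0.54973.
Δσ_z = 3×2120/(2π×5²) × 0.54973 = 40.489 × 0.54973 = 22.26 kPa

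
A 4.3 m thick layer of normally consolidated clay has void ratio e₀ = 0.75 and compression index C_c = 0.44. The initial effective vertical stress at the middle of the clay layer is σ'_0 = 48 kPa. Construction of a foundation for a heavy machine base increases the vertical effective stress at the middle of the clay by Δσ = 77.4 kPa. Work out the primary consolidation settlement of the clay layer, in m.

S_c ≈ 0.451 m

Final effective stress: σ'_f = σ'_0 + Δσ = 48 + 77.4 = 125.4 kPa.
Normally consolidated clay, so the full stress increment lies on the virgin compression line:
S_c = C_c·H/(1+e₀)·log₁₀(σ'_f/σ'_0) = 0.44×4.3/(1+0.75)×log₁₀(125.4/48)
    = 1.0811 × 0.41706 = 0.4509 m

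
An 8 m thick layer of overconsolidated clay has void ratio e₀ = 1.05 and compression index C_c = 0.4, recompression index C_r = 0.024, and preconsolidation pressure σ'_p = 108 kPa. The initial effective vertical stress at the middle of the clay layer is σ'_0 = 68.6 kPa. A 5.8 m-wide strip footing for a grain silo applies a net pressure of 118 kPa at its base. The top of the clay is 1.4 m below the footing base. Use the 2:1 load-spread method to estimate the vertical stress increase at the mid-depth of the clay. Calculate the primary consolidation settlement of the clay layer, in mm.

S_c ≈ 143 mm

Mid-depth of clay below the footing base: z = 1.4 + 8/2 = 5.4 m.
Stress increase at mid-clay by the 2:1 spreading method:
Δσ = qB/(B+z) = 118×5.8/(5.8+5.4) = 61.107 kPa
Final effective stress: σ'_f = 68.6 + 61.107 = 129.71 kPa.
σ'_f = 129.71 > σ'_p = 108 kPa, so the stress path crosses the preconsolidation pressure — recompression up to σ'_p, then virgin compression beyond:
S_c = H/(1+e₀)·[C_r·log₁₀(σ'_p/σ'_0) + C_c·log₁₀(σ'_f/σ'_p)]
    = 8/2.05 × [0.024×log₁₀(108/68.6) + 0.4×log₁₀(129.71/108)]
    = 3.9024 × [0.0047304 + 0.03182] = 0.1426 m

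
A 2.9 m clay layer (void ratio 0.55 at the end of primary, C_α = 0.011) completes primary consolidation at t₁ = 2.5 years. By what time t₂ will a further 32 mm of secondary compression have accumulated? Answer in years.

t₂ ≈ 89.7 years

S_s = C_α·H/(1+e_p)·log₁₀(t₂/t₁) ⇒ log₁₀(t₂/t₁) = S_s·(1+e_p)/(C_α·H).
log₁₀(t₂/t₁) = 0.032 × (1+0.55) / (0.011×2.9) = 1.555
t₂ = t₁ × 10^1.555 = 2.5 × 35.88 = 89.7 years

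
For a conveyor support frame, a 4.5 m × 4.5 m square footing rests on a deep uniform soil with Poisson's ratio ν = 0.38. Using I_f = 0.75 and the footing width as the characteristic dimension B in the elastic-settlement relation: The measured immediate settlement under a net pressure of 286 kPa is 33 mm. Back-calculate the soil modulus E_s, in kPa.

E_s ≈ 25000 kPa

S_e = q·B·(1−ν²)/E_s · I_f  ⇒  E_s = q·B·(1−ν²)·I_f / S_e.
E_s = 286 × 4.5 × 0.8556 × 0.75 / 0.033 = 25030 kPa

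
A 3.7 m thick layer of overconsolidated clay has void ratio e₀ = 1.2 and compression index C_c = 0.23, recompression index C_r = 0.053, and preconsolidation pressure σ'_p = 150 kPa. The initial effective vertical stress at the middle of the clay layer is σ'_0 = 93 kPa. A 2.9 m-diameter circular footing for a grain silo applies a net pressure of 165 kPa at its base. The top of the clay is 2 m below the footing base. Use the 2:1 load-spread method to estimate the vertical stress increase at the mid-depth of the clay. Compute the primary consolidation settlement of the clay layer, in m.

Mid-depth of clay below the footing base: z = 2 + 3.7/2 = 3.85 m.
Stress increase at mid-clay by the 2:1 spreading method:
Δσ ≈ qD²/(D+z)² = 165×2.9²/(2.9+3.85)² = 30.456 kPa
Final effective stress: σ'_f = 93 + 30.456 = 123.46 kPa.
σ'_f = 123.46 ≤ σ'_p = 150 kPa, so the clay remains overconsolidated and only the recompression index applies:
S_c = C_r·H/(1+e₀)·log₁₀(σ'_f/σ'_0) = 0.053×3.7/2.2×log₁₀(123.46/93)
    = 0.089135 × 0.12304 = 0.01097 m

S_c ≈ 0.011 m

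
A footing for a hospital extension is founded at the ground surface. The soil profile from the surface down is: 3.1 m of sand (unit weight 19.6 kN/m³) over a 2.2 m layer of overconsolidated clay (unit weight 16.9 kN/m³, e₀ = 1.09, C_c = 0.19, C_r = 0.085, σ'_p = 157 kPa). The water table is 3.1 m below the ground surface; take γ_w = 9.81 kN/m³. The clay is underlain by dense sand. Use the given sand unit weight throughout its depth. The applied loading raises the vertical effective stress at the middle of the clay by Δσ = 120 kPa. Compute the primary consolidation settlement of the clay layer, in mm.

Mid-depth of clay below the ground surface: z = 3.1 + 2.2/2 = 4.2 m.
Total vertical stress at mid-clay: σ_v = 19.6×3.1 + 16.9×1.1 = 79.35 kPa.
Pore pressure: u = 9.81×(4.2 − 3.1) = 10.791 kPa.
Initial effective stress: σ'_0 = σ_v − u = 79.35 − 10.791 = 68.559 kPa.
Final effective stress: σ'_f = 68.559 + 120 = 188.56 kPa.
σ'_f = 188.56 > σ'_p = 157 kPa, so the stress path crosses the preconsolidation pressure — recompression up to σ'_p, then virgin compression beyond:
S_c = H/(1+e₀)·[C_r·log₁₀(σ'_p/σ'_0) + C_c·log₁₀(σ'_f/σ'_p)]
    = 2.2/2.09 × [0.085×log₁₀(157/68.559) + 0.19×log₁₀(188.56/157)]
    = 1.0526 × [0.030586 + 0.015114] = 0.0481 m

S_c ≈ 48.1 mm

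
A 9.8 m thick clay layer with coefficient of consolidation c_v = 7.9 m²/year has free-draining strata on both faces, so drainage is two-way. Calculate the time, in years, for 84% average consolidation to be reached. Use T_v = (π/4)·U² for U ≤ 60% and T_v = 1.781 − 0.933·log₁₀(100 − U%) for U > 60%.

t ≈ 2 years

Drainage path length: H_d = H/2 = 4.9 m (double drainage).
U > 60%: T_v = 1.781 − 0.933·log₁₀(100 − 84) = 0.65756.
t = T_v·H_d²/c_v = 0.65756×4.9²/7.9 = 1.998 years.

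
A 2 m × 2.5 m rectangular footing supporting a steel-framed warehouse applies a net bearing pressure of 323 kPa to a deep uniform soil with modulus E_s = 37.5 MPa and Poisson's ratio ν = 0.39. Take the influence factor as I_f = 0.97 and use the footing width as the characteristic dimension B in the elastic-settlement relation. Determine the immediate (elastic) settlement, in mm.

S_e ≈ 14.2 mm

Immediate (elastic) settlement: S_e = q·B·(1−ν²)/E_s · I_f.
E_s = 37.5 MPa = 37500 kPa.
S_e = 323 × 2 × (1 − 0.39²) / 37500 × 0.97
    = 323 × 2 × 0.8479 / 37500 × 0.97
    = 0.01417 m = 14.17 mm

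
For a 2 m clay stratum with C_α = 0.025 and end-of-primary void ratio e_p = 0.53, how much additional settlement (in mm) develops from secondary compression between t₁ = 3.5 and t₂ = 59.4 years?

S_s ≈ 40.2 mm

Secondary compression: S_s = C_α·H/(1+e_p)·log₁₀(t₂/t₁)
S_s = 0.025×2/(1+0.53)×log₁₀(59.4/3.5)
    = 0.03268 × 1.23 = 0.04019 m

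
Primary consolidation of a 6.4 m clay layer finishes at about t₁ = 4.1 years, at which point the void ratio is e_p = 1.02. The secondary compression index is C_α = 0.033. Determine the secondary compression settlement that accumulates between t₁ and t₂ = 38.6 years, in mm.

Secondary compression: S_s = C_α·H/(1+e_p)·log₁₀(t₂/t₁)
S_s = 0.033×6.4/(1+1.02)×log₁₀(38.6/4.1)
    = 0.1046 × 0.9738 = 0.1018 m

S_s ≈ 102 mm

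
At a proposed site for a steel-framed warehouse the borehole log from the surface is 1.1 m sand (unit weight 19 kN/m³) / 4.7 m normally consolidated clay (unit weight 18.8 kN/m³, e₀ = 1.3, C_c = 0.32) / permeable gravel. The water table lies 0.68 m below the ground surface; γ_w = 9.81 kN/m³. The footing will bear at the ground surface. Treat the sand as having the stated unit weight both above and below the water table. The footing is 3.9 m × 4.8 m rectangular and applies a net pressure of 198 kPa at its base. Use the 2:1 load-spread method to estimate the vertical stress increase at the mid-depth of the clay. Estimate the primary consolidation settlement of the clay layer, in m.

S_c ≈ 0.273 m

Mid-depth of clay below the ground surface: z = 1.1 + 4.7/2 = 3.45 m.
Total vertical stress at mid-clay: σ_v = 19×1.1 + 18.8×2.35 = 65.08 kPa.
Pore pressure: u = 9.81×(3.45 − 0.68) = 27.174 kPa.
Initial effective stress: σ'_0 = σ_v − u = 65.08 − 27.174 = 37.906 kPa.
Stress increase at mid-clay by the 2:1 spreading method:
Δσ = qBL/((B+z)(L+z)) = 198×3.9×4.8/((3.9+3.45)(4.8+3.45)) = 61.127 kPa
Final effective stress: σ'_f = σ'_0 + Δσ = 37.906 + 61.127 = 99.033 kPa.
Normally consolidated clay, so the full stress increment lies on the virgin compression line:
S_c = C_c·H/(1+e₀)·log₁₀(σ'_f/σ'_0) = 0.32×4.7/(1+1.3)×log₁₀(99.033/37.906)
    = 0.65391 × 0.41707 = 0.2727 m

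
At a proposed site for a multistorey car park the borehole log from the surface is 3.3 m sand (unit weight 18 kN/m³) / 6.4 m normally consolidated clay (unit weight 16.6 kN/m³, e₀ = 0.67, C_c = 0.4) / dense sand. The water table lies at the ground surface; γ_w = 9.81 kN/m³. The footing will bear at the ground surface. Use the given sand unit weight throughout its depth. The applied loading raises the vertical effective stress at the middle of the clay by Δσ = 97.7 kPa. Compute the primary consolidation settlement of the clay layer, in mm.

S_c ≈ 732 mm

Mid-depth of clay below the ground surface: z = 3.3 + 6.4/2 = 6.5 m.
Total vertical stress at mid-clay: σ_v = 18×3.3 + 16.6×3.2 = 112.52 kPa.
Pore pressure: u = 9.81×(6.5 − 0) = 63.765 kPa.
Initial effective stress: σ'_0 = σ_v − u = 112.52 − 63.765 = 48.755 kPa.
Final effective stress: σ'_f = σ'_0 + Δσ = 48.755 + 97.7 = 146.46 kPa.
Normally consolidated clay, so the full stress increment lies on the virgin compression line:
S_c = C_c·H/(1+e₀)·log₁₀(σ'_f/σ'_0) = 0.4×6.4/(1+0.67)×log₁₀(146.46/48.755)
    = 1.5329 × 0.4777 = 0.7323 m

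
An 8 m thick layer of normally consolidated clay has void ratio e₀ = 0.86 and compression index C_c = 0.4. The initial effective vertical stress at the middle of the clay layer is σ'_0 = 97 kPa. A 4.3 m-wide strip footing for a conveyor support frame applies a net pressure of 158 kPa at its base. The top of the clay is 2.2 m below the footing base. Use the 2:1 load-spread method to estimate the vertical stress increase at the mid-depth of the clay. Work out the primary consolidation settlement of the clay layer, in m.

S_c ≈ 0.382 m

Mid-depth of clay below the footing base: z = 2.2 + 8/2 = 6.2 m.
Stress increase at mid-clay by the 2:1 spreading method:
Δσ = qB/(B+z) = 158×4.3/(4.3+6.2) = 64.705 kPa
Final effective stress: σ'_f = σ'_0 + Δσ = 97 + 64.705 = 161.7 kPa.
Normally consolidated clay, so the full stress increment lies on the virgin compression line:
S_c = C_c·H/(1+e₀)·log₁₀(σ'_f/σ'_0) = 0.4×8/(1+0.86)×log₁₀(161.7/97)
    = 1.7204 × 0.22194 = 0.3818 m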